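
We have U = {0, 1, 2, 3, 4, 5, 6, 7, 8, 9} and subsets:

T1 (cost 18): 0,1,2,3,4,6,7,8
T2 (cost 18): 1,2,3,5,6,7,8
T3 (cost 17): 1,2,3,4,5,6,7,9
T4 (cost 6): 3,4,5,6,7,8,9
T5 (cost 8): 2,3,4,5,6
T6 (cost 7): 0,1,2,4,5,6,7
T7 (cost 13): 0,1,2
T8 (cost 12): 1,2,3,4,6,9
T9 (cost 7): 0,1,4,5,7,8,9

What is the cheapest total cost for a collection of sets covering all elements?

T4, T6 cover every element at cost 6 + 7 = 13.
Any cover uses at least 2 sets; among all covering selections none totals below 13.

13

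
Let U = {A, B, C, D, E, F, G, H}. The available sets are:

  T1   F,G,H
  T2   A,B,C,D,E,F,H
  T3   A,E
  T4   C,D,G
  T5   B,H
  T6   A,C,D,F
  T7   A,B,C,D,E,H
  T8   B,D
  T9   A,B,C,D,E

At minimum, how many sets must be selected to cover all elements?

T1, T2 together cover {A, B, C, D, E, F, G, H} — every element.
No single set contains all 8 elements, so 2 is optimal.

2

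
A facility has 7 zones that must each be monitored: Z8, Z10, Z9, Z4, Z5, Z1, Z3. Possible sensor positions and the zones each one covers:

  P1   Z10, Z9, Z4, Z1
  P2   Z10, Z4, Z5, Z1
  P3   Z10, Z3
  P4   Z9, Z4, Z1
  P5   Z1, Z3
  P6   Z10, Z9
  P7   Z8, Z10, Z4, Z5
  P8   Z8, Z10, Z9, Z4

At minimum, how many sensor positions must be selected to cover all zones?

P1, P3, P7 together cover {Z8, Z10, Z9, Z4, Z5, Z1, Z3} — every zone.
No 2 of the 8 sensor positions cover everything (all 28 pairs fall short), so 3 is minimum.

3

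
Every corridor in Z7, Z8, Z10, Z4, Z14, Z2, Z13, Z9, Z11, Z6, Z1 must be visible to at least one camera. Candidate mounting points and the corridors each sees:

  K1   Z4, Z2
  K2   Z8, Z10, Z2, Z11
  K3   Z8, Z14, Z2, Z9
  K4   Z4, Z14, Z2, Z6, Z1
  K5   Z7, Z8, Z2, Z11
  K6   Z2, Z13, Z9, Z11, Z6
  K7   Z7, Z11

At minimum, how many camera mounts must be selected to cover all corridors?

4

K2, K4, K5, K6 together cover {Z7, Z8, Z10, Z4, Z14, Z2, Z13, Z9, Z11, Z6, Z1} — every corridor.
No 3 of the 7 camera mounts cover everything (all 35 triples fall short), so 4 is minimum.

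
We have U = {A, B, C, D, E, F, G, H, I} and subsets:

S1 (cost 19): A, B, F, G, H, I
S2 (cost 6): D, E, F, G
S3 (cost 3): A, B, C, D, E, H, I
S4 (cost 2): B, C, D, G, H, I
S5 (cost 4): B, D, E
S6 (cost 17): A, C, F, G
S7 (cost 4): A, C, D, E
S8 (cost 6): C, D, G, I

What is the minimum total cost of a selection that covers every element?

S2, S3 cover every element at cost 6 + 3 = 9.
Any cover uses at least 2 sets; among all covering selections none totals below 9.
Greedy by coverage-per-cost would pick S4, S3, S2 for 11 — worse than the optimum 9.

9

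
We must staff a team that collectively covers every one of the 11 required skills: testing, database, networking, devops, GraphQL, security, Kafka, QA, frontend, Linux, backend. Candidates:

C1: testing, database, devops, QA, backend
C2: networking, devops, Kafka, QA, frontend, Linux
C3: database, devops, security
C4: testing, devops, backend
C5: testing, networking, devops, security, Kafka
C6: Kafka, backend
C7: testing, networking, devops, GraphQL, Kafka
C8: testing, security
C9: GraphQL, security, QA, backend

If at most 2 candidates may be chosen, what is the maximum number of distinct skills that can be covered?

Choosing C1, C2 covers {testing, database, networking, devops, Kafka, QA, frontend, Linux, backend} — 9 skills.
No choice of 2 candidates does better; here GraphQL, security are left uncovered.

9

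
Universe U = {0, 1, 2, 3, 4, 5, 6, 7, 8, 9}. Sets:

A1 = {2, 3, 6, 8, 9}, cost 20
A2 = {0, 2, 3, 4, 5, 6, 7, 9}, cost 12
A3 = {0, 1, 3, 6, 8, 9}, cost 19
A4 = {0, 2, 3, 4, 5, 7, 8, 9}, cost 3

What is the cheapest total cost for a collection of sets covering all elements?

22

A3, A4 cover every element at cost 19 + 3 = 22.
Any cover uses at least 2 sets; among all covering selections none totals below 22.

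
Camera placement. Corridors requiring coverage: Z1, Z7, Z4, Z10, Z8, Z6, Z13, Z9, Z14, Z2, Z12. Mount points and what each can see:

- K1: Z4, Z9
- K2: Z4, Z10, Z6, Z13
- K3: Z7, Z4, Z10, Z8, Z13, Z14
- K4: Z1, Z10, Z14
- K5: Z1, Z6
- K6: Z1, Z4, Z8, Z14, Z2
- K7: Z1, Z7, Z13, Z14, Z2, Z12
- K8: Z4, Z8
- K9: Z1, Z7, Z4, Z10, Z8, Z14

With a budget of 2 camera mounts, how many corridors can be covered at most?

9

Choosing K2, K7 covers {Z1, Z7, Z4, Z10, Z6, Z13, Z14, Z2, Z12} — 9 corridors.
No choice of 2 camera mounts does better; here Z8, Z9 are left uncovered.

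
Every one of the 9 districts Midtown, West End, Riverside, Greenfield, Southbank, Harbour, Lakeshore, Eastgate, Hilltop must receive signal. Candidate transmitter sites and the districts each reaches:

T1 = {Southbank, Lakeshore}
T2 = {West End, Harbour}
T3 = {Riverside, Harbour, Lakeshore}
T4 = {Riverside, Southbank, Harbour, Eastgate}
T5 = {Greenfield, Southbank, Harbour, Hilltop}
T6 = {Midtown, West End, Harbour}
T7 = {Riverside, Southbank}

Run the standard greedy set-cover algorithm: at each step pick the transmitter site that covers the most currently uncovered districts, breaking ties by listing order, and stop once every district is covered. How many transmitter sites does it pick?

4

Pick 1: T4 covers 4 new districts (Riverside, Southbank, Harbour, Eastgate).
Pick 2: T5 covers 2 new districts (Greenfield, Hilltop).
Pick 3: T6 covers 2 new districts (Midtown, West End).
Pick 4: T1 covers 1 new districts (Lakeshore).
Greedy uses 4 transmitter sites.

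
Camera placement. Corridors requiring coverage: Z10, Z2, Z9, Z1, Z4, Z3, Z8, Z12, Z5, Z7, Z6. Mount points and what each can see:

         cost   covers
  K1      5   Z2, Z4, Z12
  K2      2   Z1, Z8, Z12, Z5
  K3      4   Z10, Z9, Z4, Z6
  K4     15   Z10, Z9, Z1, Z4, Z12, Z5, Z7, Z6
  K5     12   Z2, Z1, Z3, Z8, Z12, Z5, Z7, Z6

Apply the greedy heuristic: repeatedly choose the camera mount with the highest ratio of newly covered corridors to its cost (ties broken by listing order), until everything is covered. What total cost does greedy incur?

Pick 1: K2 adds 4 new (Z1, Z8, Z12, Z5) at cost 2 (ratio 4/2).
Pick 2: K3 adds 4 new (Z10, Z9, Z4, Z6) at cost 4 (ratio 4/4).
Pick 3: K5 adds 3 new (Z2, Z3, Z7) at cost 12 (ratio 3/12).
Greedy total cost: 2 + 4 + 12 = 18. (The true optimum is 16, so greedy overshoots here.)

18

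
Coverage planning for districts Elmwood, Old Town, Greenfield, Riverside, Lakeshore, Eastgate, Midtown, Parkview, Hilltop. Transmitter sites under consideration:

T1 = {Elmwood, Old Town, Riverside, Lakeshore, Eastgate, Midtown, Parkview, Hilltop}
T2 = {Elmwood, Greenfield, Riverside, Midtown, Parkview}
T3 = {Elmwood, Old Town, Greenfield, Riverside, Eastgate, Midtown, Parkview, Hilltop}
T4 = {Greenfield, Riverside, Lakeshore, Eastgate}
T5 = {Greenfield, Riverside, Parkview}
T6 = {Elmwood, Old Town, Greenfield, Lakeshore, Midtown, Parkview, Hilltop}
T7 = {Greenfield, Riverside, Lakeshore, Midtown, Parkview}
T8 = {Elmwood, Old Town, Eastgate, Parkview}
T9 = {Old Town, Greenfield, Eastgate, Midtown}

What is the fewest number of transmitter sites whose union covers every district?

T1, T2 together cover {Elmwood, Old Town, Greenfield, Riverside, Lakeshore, Eastgate, Midtown, Parkview, Hilltop} — every district.
No single transmitter site contains all 9 districts, so 2 is optimal.

2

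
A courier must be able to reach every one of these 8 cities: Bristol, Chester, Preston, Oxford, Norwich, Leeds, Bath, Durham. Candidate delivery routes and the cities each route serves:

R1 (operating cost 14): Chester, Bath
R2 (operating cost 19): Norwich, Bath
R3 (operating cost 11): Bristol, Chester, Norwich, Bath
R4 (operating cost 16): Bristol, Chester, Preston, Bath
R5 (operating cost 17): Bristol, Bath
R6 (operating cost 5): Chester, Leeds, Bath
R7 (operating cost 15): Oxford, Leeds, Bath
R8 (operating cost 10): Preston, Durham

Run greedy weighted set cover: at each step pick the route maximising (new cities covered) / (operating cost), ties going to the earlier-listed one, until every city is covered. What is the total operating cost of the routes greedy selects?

41

Pick 1: R6 adds 3 new (Chester, Leeds, Bath) at operating cost 5 (ratio 3/5).
Pick 2: R8 adds 2 new (Preston, Durham) at operating cost 10 (ratio 2/10).
Pick 3: R3 adds 2 new (Bristol, Norwich) at operating cost 11 (ratio 2/11).
Pick 4: R7 adds 1 new (Oxford) at operating cost 15 (ratio 1/15).
Greedy total operating cost: 5 + 10 + 11 + 15 = 41. (The true optimum is 36, so greedy overshoots here.)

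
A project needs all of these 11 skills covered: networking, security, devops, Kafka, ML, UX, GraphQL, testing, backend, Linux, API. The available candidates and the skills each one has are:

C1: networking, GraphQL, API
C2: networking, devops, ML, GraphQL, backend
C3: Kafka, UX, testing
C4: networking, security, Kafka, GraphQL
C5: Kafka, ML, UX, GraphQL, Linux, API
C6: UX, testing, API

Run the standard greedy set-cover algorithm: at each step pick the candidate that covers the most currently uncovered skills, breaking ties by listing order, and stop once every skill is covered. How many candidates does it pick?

Pick 1: C5 covers 6 new skills (Kafka, ML, UX, GraphQL, Linux, API).
Pick 2: C2 covers 3 new skills (networking, devops, backend).
Pick 3: C3 covers 1 new skills (testing).
Pick 4: C4 covers 1 new skills (security).
Greedy uses 4 candidates.

4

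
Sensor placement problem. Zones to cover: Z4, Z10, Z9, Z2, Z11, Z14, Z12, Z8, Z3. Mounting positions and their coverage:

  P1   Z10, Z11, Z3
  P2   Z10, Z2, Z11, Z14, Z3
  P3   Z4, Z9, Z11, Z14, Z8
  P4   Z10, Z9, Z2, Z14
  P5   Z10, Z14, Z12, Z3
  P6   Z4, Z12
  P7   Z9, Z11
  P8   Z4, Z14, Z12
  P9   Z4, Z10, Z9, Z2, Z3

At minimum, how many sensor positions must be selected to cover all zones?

3

P2, P3, P5 together cover {Z4, Z10, Z9, Z2, Z11, Z14, Z12, Z8, Z3} — every zone.
No 2 of the 9 sensor positions cover everything (all 36 pairs fall short), so 3 is minimum.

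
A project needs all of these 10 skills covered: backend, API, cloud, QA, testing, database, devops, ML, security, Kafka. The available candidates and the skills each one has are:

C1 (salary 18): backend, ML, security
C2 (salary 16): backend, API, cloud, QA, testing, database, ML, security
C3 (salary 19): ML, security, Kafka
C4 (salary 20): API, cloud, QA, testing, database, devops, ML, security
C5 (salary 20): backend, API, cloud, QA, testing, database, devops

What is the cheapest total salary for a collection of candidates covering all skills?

39

C3, C5 cover every skill at salary 19 + 20 = 39.
Any cover uses at least 2 candidates; among all covering selections none totals below 39.
Greedy by coverage-per-salary would pick C2, C3, C4 for 55 — worse than the optimum 39.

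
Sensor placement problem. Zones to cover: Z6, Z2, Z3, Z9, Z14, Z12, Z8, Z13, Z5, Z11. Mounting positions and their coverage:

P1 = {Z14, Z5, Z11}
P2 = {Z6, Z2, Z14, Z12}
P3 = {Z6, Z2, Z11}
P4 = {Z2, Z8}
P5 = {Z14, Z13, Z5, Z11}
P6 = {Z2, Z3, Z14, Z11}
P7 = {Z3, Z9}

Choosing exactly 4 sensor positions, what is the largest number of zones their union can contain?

Choosing P2, P4, P5, P7 covers {Z6, Z2, Z3, Z9, Z14, Z12, Z8, Z13, Z5, Z11} — 10 zones.
That is all 10 zones.

10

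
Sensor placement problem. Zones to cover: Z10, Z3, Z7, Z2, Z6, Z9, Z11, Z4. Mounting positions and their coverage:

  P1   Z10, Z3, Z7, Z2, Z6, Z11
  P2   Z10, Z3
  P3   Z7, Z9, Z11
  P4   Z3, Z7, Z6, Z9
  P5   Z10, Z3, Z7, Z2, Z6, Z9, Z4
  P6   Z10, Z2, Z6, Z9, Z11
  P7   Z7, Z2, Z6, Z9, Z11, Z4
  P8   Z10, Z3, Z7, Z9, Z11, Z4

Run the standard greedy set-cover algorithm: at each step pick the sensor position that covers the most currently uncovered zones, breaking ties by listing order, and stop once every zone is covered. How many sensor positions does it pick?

2

Pick 1: P5 covers 7 new zones (Z10, Z3, Z7, Z2, Z6, Z9, Z4).
Pick 2: P1 covers 1 new zones (Z11).
Greedy uses 2 sensor positions.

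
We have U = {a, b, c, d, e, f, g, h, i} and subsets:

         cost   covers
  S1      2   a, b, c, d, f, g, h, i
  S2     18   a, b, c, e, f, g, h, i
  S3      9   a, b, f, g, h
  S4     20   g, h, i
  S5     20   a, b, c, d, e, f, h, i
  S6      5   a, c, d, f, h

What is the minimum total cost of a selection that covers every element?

20

S1, S2 cover every element at cost 2 + 18 = 20.
Any cover uses at least 2 sets; among all covering selections none totals below 20.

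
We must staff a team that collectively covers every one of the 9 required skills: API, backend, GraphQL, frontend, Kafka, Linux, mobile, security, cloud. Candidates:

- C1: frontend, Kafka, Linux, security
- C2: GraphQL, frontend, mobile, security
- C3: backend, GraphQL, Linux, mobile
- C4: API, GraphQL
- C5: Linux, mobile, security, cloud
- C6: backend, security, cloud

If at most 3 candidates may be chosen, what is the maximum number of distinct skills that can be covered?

8

Choosing C1, C2, C6 covers {backend, GraphQL, frontend, Kafka, Linux, mobile, security, cloud} — 8 skills.
No choice of 3 candidates does better; here API is left uncovered.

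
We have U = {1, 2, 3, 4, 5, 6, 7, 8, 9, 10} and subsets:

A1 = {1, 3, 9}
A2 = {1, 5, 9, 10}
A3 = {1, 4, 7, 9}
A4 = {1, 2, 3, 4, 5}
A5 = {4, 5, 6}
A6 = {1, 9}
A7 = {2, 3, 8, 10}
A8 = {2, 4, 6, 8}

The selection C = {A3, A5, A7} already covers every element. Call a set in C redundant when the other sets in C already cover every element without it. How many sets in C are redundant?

0

Drop A3: 1, 7, 9 uncovered — not redundant.
Drop A5: 5, 6 uncovered — not redundant.
Drop A7: 2, 3, 8, 10 uncovered — not redundant.
None of the sets in C is redundant.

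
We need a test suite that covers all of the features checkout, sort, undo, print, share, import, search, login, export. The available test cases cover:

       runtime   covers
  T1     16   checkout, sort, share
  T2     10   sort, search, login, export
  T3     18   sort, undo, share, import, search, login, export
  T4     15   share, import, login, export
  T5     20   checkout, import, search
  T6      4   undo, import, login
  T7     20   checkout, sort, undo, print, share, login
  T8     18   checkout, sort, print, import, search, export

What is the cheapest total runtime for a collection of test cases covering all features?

34

T2, T6, T7 cover every feature at runtime 10 + 4 + 20 = 34.
Any cover uses at least 2 test cases; among all covering selections none totals below 34.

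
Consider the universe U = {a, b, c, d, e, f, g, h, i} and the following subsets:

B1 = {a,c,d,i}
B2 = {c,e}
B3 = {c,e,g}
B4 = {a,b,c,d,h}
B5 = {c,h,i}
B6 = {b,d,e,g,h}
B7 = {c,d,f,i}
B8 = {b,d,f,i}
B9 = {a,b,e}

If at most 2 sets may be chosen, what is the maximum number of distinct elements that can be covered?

8

Choosing B1, B6 covers {a, b, c, d, e, g, h, i} — 8 elements.
No choice of 2 sets does better; here f is left uncovered.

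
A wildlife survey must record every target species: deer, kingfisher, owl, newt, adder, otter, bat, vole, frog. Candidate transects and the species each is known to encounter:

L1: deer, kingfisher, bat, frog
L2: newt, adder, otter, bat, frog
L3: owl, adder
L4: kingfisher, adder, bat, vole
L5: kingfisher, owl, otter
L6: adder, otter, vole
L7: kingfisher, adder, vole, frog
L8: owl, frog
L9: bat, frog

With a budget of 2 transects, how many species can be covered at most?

Choosing L1, L2 covers {deer, kingfisher, newt, adder, otter, bat, frog} — 7 species.
No choice of 2 transects does better; here owl, vole are left uncovered.

7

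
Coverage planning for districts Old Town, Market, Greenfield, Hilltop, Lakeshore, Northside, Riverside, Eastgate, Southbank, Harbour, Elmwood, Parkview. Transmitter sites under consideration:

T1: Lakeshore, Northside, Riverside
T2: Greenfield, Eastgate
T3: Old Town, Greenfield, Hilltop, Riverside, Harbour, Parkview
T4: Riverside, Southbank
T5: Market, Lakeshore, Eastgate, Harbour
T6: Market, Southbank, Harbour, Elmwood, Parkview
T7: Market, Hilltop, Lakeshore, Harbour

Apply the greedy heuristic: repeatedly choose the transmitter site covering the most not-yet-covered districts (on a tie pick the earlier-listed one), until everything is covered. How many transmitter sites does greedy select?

Pick 1: T3 covers 6 new districts (Old Town, Greenfield, Hilltop, Riverside, Harbour, Parkview).
Pick 2: T5 covers 3 new districts (Market, Lakeshore, Eastgate).
Pick 3: T6 covers 2 new districts (Southbank, Elmwood).
Pick 4: T1 covers 1 new districts (Northside).
Greedy uses 4 transmitter sites.

4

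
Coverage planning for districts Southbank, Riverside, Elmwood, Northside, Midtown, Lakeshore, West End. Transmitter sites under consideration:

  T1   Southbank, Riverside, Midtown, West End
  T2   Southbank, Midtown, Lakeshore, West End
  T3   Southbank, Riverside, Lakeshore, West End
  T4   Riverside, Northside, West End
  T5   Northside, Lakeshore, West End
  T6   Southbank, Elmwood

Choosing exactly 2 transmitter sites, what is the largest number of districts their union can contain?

Choosing T1, T5 covers {Southbank, Riverside, Northside, Midtown, Lakeshore, West End} — 6 districts.
No choice of 2 transmitter sites does better; here Elmwood is left uncovered.

6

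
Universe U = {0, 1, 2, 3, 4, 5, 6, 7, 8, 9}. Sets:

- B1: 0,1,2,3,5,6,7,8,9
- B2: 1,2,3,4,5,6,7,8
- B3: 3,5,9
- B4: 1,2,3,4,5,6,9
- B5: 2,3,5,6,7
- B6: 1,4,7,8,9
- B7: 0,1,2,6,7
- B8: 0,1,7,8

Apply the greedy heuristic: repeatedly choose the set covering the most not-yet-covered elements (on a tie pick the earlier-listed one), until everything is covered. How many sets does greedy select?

2

Pick 1: B1 covers 9 new elements (0, 1, 2, 3, 5, 6, 7, 8, 9).
Pick 2: B2 covers 1 new elements (4).
Greedy uses 2 sets.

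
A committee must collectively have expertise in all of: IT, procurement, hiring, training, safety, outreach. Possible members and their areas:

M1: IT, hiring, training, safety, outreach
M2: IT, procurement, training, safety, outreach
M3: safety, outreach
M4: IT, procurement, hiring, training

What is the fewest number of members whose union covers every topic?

2

M1, M2 together cover {IT, procurement, hiring, training, safety, outreach} — every topic.
No single member contains all 6 topics, so 2 is optimal.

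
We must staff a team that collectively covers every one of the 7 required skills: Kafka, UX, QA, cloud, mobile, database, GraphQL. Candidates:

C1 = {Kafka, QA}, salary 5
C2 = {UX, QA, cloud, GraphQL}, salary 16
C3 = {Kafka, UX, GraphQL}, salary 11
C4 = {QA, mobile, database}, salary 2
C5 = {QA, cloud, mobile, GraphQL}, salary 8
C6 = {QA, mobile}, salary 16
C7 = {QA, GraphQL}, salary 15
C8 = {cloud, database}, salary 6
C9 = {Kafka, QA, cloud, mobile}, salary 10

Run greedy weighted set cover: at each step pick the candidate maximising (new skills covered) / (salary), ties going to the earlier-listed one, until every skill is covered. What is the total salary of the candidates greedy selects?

Pick 1: C4 adds 3 new (QA, mobile, database) at salary 2 (ratio 3/2).
Pick 2: C3 adds 3 new (Kafka, UX, GraphQL) at salary 11 (ratio 3/11).
Pick 3: C8 adds 1 new (cloud) at salary 6 (ratio 1/6).
Greedy total salary: 2 + 11 + 6 = 19.

19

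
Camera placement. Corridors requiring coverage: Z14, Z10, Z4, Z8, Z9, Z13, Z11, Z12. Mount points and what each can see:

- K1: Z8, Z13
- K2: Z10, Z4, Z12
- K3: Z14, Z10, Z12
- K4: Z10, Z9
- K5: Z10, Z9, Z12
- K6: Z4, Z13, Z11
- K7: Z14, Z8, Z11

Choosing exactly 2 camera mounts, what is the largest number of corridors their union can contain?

Choosing K2, K7 covers {Z14, Z10, Z4, Z8, Z11, Z12} — 6 corridors.
No choice of 2 camera mounts does better; here Z9, Z13 are left uncovered.

6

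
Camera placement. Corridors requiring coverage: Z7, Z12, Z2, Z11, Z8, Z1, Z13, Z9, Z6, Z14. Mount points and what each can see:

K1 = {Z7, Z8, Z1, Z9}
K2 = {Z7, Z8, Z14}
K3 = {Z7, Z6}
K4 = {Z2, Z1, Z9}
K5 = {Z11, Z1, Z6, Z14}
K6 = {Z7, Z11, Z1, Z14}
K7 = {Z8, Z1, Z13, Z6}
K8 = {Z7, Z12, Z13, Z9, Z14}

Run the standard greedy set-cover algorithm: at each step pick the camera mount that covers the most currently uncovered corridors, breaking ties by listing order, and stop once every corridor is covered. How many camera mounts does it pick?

4

Pick 1: K8 covers 5 new corridors (Z7, Z12, Z13, Z9, Z14).
Pick 2: K5 covers 3 new corridors (Z11, Z1, Z6).
Pick 3: K1 covers 1 new corridors (Z8).
Pick 4: K4 covers 1 new corridors (Z2).
Greedy uses 4 camera mounts.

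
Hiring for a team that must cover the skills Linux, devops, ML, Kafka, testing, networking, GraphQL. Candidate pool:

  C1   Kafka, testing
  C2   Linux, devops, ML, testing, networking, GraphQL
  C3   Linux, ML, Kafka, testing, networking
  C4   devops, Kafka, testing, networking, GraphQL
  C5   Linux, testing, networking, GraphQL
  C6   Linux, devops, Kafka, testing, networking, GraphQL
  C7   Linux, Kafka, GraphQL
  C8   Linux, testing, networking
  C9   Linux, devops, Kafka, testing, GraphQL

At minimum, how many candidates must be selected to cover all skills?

2

C1, C2 together cover {Linux, devops, ML, Kafka, testing, networking, GraphQL} — every skill.
No single candidate contains all 7 skills, so 2 is optimal.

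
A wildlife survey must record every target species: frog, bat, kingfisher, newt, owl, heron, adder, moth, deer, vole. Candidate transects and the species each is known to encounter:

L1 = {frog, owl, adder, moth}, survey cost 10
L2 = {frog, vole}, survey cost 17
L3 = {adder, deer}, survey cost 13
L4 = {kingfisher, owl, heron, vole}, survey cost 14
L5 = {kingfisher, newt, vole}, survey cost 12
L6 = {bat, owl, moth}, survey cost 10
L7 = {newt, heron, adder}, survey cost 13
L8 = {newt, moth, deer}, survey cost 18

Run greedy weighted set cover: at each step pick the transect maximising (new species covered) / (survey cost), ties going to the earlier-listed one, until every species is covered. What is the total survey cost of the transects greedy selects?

58

Pick 1: L1 adds 4 new (frog, owl, adder, moth) at survey cost 10 (ratio 4/10).
Pick 2: L5 adds 3 new (kingfisher, newt, vole) at survey cost 12 (ratio 3/12).
Pick 3: L6 adds 1 new (bat) at survey cost 10 (ratio 1/10).
Pick 4: L3 adds 1 new (deer) at survey cost 13 (ratio 1/13).
Pick 5: L7 adds 1 new (heron) at survey cost 13 (ratio 1/13).
Greedy total survey cost: 10 + 12 + 10 + 13 + 13 = 58. (The true optimum is 52, so greedy overshoots here.)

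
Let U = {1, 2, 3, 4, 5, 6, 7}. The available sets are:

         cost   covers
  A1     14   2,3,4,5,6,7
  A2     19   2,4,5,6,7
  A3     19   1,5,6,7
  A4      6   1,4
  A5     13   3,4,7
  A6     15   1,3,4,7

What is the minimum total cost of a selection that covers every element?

A1, A4 cover every element at cost 14 + 6 = 20.
Any cover uses at least 2 sets; among all covering selections none totals below 20.

20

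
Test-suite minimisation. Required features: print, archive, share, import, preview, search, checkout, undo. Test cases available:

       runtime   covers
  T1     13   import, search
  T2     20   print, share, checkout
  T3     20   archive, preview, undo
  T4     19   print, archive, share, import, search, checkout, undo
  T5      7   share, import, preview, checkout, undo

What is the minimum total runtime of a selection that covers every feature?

26

T4, T5 cover every feature at runtime 19 + 7 = 26.
Any cover uses at least 2 test cases; among all covering selections none totals below 26.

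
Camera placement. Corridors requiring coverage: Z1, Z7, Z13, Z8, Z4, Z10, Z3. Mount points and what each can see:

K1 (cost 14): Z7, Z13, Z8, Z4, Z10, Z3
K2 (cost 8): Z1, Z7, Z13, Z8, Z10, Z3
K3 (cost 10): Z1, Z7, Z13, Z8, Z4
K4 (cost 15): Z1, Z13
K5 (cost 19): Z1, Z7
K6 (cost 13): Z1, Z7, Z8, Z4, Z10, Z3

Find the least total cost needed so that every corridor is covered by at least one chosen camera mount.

18

K2, K3 cover every corridor at cost 8 + 10 = 18.
Any cover uses at least 2 camera mounts; among all covering selections none totals below 18.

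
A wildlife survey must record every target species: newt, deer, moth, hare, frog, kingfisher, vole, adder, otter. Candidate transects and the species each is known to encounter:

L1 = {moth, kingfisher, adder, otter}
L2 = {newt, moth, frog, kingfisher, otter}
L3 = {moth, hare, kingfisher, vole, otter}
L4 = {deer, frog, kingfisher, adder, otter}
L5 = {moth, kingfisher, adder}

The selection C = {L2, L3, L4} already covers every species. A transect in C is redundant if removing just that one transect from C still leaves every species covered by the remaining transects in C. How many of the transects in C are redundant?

Drop L2: newt uncovered — not redundant.
Drop L3: hare, vole uncovered — not redundant.
Drop L4: deer, adder uncovered — not redundant.
None of the transects in C is redundant.

0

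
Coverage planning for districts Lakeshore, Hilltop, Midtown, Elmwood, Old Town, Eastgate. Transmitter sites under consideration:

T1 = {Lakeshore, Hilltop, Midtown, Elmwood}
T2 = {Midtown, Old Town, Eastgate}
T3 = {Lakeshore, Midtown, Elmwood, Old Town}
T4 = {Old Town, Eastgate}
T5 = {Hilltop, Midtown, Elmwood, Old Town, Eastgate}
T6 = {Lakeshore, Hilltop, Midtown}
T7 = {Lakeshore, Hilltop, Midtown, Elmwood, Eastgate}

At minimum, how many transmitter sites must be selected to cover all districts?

2

T1, T2 together cover {Lakeshore, Hilltop, Midtown, Elmwood, Old Town, Eastgate} — every district.
No single transmitter site contains all 6 districts, so 2 is optimal.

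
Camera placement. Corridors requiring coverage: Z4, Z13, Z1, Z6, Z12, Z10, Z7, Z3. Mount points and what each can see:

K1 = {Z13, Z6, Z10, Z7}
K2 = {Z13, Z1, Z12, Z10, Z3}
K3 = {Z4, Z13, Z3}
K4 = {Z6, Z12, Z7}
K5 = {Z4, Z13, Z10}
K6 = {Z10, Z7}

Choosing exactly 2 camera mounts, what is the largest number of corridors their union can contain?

7

Choosing K1, K2 covers {Z13, Z1, Z6, Z12, Z10, Z7, Z3} — 7 corridors.
No choice of 2 camera mounts does better; here Z4 is left uncovered.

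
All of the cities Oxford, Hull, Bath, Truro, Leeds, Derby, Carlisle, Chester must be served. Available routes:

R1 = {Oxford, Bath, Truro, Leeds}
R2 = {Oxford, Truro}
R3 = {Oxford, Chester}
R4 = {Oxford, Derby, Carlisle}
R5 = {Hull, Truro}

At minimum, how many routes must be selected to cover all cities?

4

R1, R3, R4, R5 together cover {Oxford, Hull, Bath, Truro, Leeds, Derby, Carlisle, Chester} — every city.
No 3 of the 5 routes cover everything (all 10 triples fall short), so 4 is minimum.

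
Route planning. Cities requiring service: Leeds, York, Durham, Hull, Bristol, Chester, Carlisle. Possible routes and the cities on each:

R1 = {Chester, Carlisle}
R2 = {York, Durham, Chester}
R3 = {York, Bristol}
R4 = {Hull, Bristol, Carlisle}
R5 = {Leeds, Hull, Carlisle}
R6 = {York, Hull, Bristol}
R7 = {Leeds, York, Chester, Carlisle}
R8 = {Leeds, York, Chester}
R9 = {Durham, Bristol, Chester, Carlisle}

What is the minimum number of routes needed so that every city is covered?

R2, R3, R5 together cover {Leeds, York, Durham, Hull, Bristol, Chester, Carlisle} — every city.
No 2 of the 9 routes cover everything (all 36 pairs fall short), so 3 is minimum.

3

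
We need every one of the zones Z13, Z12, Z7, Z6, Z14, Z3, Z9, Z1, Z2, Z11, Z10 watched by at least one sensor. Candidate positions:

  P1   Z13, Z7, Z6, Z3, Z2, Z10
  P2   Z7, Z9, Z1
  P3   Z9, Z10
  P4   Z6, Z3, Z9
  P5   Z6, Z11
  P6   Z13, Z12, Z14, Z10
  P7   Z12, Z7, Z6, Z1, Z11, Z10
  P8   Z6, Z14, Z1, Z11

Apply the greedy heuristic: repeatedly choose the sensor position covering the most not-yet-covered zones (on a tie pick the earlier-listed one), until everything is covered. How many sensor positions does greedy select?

4

Pick 1: P1 covers 6 new zones (Z13, Z7, Z6, Z3, Z2, Z10).
Pick 2: P7 covers 3 new zones (Z12, Z1, Z11).
Pick 3: P2 covers 1 new zones (Z9).
Pick 4: P6 covers 1 new zones (Z14).
Greedy uses 4 sensor positions.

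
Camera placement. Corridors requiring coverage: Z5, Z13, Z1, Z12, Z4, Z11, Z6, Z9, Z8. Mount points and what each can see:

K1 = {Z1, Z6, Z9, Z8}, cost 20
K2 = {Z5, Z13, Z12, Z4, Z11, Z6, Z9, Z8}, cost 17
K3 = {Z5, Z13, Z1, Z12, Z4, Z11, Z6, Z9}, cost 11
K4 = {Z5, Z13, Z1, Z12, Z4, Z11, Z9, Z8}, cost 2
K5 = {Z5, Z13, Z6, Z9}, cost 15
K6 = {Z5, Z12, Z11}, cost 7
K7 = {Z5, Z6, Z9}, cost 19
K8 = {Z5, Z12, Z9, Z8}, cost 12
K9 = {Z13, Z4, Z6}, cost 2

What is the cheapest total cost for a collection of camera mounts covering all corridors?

4

K4, K9 cover every corridor at cost 2 + 2 = 4.
Any cover uses at least 2 camera mounts; among all covering selections none totals below 4.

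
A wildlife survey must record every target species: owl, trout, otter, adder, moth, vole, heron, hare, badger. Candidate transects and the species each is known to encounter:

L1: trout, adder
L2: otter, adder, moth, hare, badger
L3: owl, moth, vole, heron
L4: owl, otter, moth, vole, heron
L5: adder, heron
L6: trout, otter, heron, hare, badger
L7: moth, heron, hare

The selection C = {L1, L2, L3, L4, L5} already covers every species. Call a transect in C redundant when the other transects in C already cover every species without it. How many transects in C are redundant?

3

Drop L1: trout uncovered — not redundant.
Drop L2: hare, badger uncovered — not redundant.
Drop L3: the rest still cover every species — redundant.
Drop L4: the rest still cover every species — redundant.
Drop L5: the rest still cover every species — redundant.
3 redundant: L3, L4, L5.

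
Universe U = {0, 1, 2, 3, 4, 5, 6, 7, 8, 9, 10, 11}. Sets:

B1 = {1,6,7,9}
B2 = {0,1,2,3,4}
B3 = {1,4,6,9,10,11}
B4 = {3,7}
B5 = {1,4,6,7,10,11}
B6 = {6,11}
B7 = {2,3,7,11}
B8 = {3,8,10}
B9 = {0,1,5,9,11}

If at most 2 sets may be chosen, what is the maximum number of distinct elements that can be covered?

Choosing B2, B3 covers {0, 1, 2, 3, 4, 6, 9, 10, 11} — 9 elements.
No choice of 2 sets does better; here 5, 7, 8 are left uncovered.

9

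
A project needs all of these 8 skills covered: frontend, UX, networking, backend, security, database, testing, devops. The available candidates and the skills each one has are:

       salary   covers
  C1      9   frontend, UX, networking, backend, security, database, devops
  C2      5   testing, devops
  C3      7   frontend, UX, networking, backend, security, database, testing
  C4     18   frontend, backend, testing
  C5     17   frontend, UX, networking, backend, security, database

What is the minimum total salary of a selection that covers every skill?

C2, C3 cover every skill at salary 5 + 7 = 12.
Any cover uses at least 2 candidates; among all covering selections none totals below 12.

12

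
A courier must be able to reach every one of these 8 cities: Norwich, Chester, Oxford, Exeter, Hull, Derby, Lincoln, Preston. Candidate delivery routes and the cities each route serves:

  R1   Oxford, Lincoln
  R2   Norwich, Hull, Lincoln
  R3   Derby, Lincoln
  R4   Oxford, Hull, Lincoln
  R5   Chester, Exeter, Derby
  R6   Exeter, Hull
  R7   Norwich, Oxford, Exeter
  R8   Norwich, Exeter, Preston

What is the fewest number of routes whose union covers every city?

3

R4, R5, R8 together cover {Norwich, Chester, Oxford, Exeter, Hull, Derby, Lincoln, Preston} — every city.
No 2 of the 8 routes cover everything (all 28 pairs fall short), so 3 is minimum.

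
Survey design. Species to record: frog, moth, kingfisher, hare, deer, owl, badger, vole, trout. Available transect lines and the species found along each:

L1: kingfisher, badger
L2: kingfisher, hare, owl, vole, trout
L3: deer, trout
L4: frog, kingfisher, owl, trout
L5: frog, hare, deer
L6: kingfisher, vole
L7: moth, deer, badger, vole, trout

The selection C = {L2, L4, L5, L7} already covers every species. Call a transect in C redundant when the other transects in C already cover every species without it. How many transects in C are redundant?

3

Drop L2: the rest still cover every species — redundant.
Drop L4: the rest still cover every species — redundant.
Drop L5: the rest still cover every species — redundant.
Drop L7: moth, badger uncovered — not redundant.
3 redundant: L2, L4, L5.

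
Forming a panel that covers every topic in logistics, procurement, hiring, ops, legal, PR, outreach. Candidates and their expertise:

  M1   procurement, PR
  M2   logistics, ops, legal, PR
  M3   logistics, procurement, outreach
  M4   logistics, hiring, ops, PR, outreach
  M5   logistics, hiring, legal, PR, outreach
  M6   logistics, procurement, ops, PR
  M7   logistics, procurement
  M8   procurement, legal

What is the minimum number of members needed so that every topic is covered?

2

M4, M8 together cover {logistics, procurement, hiring, ops, legal, PR, outreach} — every topic.
No single member contains all 7 topics, so 2 is optimal.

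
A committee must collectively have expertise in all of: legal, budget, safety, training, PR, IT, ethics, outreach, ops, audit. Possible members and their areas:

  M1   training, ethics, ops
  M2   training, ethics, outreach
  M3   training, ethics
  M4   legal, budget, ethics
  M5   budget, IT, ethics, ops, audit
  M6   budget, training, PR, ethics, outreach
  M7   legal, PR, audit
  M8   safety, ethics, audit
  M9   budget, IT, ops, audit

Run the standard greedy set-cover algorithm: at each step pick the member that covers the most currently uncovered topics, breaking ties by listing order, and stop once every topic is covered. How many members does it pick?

4

Pick 1: M5 covers 5 new topics (budget, IT, ethics, ops, audit).
Pick 2: M6 covers 3 new topics (training, PR, outreach).
Pick 3: M4 covers 1 new topics (legal).
Pick 4: M8 covers 1 new topics (safety).
Greedy uses 4 members.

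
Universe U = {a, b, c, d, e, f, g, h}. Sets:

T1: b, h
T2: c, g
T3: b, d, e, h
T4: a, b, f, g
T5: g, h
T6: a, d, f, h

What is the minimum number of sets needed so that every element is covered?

3

T2, T3, T4 together cover {a, b, c, d, e, f, g, h} — every element.
No 2 of the 6 sets cover everything (all 15 pairs fall short), so 3 is minimum.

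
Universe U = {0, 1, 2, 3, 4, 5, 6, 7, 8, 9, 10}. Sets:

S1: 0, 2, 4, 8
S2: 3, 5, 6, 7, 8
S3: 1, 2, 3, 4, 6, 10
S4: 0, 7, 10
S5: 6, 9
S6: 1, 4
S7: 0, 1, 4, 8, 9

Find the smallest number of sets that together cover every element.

S2, S3, S7 together cover {0, 1, 2, 3, 4, 5, 6, 7, 8, 9, 10} — every element.
No 2 of the 7 sets cover everything (all 21 pairs fall short), so 3 is minimum.

3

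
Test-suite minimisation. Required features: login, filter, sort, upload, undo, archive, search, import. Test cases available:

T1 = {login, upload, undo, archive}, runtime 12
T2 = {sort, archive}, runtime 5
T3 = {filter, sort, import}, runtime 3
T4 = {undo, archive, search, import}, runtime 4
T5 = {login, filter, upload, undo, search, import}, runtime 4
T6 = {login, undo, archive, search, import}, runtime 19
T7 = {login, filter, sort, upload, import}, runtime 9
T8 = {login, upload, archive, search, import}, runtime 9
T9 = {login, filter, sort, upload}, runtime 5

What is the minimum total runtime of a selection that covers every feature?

9

T2, T5 cover every feature at runtime 5 + 4 = 9.
Any cover uses at least 2 test cases; among all covering selections none totals below 9.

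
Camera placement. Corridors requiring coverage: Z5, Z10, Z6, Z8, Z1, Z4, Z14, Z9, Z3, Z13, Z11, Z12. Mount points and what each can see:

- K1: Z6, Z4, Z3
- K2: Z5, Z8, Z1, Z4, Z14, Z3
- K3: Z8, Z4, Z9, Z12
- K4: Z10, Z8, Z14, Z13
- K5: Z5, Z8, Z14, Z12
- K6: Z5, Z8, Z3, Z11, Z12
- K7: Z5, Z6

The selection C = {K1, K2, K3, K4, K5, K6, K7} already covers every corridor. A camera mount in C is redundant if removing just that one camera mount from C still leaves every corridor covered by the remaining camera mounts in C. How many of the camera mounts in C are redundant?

3

Drop K1: the rest still cover every corridor — redundant.
Drop K2: Z1 uncovered — not redundant.
Drop K3: Z9 uncovered — not redundant.
Drop K4: Z10, Z13 uncovered — not redundant.
Drop K5: the rest still cover every corridor — redundant.
Drop K6: Z11 uncovered — not redundant.
Drop K7: the rest still cover every corridor — redundant.
3 redundant: K1, K5, K7.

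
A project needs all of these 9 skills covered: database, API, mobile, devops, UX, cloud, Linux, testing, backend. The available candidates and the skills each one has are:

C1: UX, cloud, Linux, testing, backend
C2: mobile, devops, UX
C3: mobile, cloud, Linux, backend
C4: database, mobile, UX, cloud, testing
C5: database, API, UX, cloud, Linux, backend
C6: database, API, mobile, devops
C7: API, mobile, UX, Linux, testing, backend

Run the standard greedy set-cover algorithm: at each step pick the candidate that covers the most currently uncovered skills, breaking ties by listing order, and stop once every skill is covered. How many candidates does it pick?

Pick 1: C5 covers 6 new skills (database, API, UX, cloud, Linux, backend).
Pick 2: C2 covers 2 new skills (mobile, devops).
Pick 3: C1 covers 1 new skills (testing).
Greedy uses 3 candidates. (The true minimum is 2.)

3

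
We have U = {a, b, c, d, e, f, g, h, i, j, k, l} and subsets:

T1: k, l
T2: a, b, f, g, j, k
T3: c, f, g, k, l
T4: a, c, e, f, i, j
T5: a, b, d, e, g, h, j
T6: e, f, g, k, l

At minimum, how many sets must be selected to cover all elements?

T1, T4, T5 together cover {a, b, c, d, e, f, g, h, i, j, k, l} — every element.
No 2 of the 6 sets cover everything (all 15 pairs fall short), so 3 is minimum.

3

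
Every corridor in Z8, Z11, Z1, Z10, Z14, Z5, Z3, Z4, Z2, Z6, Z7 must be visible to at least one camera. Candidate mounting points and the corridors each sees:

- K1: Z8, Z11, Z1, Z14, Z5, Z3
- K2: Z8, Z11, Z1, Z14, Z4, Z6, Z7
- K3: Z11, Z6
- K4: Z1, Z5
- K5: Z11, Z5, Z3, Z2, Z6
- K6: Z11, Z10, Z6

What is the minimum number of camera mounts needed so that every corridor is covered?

K2, K5, K6 together cover {Z8, Z11, Z1, Z10, Z14, Z5, Z3, Z4, Z2, Z6, Z7} — every corridor.
No 2 of the 6 camera mounts cover everything (all 15 pairs fall short), so 3 is minimum.

3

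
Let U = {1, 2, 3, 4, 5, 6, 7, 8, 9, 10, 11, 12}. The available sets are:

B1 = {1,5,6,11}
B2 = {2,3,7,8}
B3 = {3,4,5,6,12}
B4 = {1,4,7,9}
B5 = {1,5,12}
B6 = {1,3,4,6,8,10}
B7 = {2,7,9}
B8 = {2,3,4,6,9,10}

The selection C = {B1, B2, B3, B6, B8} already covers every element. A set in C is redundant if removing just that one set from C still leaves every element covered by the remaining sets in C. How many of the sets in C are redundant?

1

Drop B1: 11 uncovered — not redundant.
Drop B2: 7 uncovered — not redundant.
Drop B3: 12 uncovered — not redundant.
Drop B6: the rest still cover every element — redundant.
Drop B8: 9 uncovered — not redundant.
1 redundant: B6.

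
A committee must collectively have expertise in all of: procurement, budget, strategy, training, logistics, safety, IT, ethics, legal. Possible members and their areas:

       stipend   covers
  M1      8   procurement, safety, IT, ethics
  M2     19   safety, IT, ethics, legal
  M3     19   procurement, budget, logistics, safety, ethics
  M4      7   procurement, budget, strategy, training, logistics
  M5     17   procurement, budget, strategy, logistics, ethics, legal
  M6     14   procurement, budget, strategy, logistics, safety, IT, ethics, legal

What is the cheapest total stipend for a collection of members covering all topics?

21

M4, M6 cover every topic at stipend 7 + 14 = 21.
Any cover uses at least 2 members; among all covering selections none totals below 21.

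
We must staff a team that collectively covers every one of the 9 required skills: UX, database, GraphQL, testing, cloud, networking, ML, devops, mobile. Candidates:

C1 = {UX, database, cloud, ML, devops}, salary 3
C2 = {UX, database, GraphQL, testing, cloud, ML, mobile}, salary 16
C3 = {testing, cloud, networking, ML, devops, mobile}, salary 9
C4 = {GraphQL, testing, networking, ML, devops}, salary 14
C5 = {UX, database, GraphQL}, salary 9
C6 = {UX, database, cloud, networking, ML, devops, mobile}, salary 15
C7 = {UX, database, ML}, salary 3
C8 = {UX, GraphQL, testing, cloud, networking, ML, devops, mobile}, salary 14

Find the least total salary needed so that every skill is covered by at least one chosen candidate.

17

C1, C8 cover every skill at salary 3 + 14 = 17.
Any cover uses at least 2 candidates; among all covering selections none totals below 17.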